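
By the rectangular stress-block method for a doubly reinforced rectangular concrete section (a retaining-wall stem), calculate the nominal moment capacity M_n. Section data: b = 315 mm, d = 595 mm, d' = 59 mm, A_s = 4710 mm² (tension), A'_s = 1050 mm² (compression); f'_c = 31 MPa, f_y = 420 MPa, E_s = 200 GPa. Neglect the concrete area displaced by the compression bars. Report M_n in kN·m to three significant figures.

Assume both tension and compression steel yield.
Net tension couple steel: A_s − A'_s = 3660 mm².
a = (A_s − A'_s) f_y / (0.85 f'_c b) = 1537200/(0.85 × 31 × 315) = 185.20 mm.
c = a/β₁ = 185.20/0.829 = 223.40 mm; ε'_s = 0.003(c − d')/c = 0.0022 ≥ f_y/E_s = 0.0021, so compression steel does yield.
M_n = (A_s − A'_s) f_y (d − a/2) + A'_s f_y (d − d') = [1537200 × (595 − 92.6) + 441000 × (595 − 59)] × 10⁻⁶ = 772.29 + 236.38 = 1008.67 kN·m.

M_n ≈ 1010 kN·m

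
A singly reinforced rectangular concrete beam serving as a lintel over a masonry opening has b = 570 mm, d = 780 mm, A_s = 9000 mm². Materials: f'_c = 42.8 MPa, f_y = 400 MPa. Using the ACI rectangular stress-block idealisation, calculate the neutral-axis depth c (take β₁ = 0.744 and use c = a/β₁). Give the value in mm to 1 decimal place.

c ≈ 233.3 mm

T = A_s f_y = 9000 × 400 = 3600000 N = 3600 kN.
Setting C = 0.85 f'_c a b equal to T: a = 3600000/(0.85 × 42.8 × 570) = 173.606 mm.
With β₁ = 0.744, c = a/β₁ = 173.606/0.744 = 233.3 mm.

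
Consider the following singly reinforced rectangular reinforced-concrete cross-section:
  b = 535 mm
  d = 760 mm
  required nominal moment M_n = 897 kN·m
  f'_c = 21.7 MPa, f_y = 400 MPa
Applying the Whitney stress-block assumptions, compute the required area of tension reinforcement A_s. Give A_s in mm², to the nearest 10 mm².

A_s ≈ 3230 mm²

With M_n = 0.85 f'_c a b (d − a/2), solve the quadratic for a:
a = d − √(d² − 2M_n/(0.85 f'_c b)) = 760 − √(760² − 2 × 897×10⁶/(0.85 × 21.7 × 535)) = 130.87 mm.
A_s = 0.85 f'_c a b / f_y = 0.85 × 21.7 × 130.87 × 535 / 400 = 3228.6 mm².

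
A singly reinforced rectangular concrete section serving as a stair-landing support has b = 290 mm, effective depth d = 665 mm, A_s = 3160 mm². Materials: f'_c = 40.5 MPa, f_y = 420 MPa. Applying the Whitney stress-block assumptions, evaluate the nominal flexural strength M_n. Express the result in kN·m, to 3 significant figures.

M_n ≈ 794 kN·m

T = A_s f_y = 3160 × 420 = 1327200 N = 1327.2 kN.
From C = T: a = T/(0.85 f'_c b) = 1327200/(0.85 × 40.5 × 290) = 132.94 mm.
M_n = T(d − a/2) = 1327.2 kN × (665 − 66.47) mm = 794.37 kN·m.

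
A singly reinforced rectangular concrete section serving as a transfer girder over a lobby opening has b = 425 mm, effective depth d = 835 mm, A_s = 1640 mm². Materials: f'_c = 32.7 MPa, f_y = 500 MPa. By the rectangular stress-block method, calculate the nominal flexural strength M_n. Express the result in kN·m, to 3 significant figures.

M_n ≈ 656 kN·m

T = A_s f_y = 1640 × 500 = 820000 N = 820 kN.
From C = T: a = T/(0.85 f'_c b) = 820000/(0.85 × 32.7 × 425) = 69.42 mm.
M_n = T(d − a/2) = 820 kN × (835 − 34.71) mm = 656.24 kN·m.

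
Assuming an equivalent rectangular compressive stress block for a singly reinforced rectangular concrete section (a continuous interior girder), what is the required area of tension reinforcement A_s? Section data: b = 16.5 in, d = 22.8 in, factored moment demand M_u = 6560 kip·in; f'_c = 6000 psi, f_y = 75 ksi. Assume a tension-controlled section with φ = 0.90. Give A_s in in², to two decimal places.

M_n = M_u/φ = 6560/0.90 = 7288.89 kip·in.
From M_n = 0.85 f'_c a b (d − a/2):
a = d − √(d² − 2M_n/(0.85 f'_c b)) = 22.8 − √(22.8² − 2 × 7288.89/(0.85 × 6 × 16.5)) = 4.183 in.
A_s = 0.85 f'_c a b / f_y = 0.85 × 6 × 4.183 × 16.5 / 75 = 4.693 in².

A_s ≈ 4.69 in²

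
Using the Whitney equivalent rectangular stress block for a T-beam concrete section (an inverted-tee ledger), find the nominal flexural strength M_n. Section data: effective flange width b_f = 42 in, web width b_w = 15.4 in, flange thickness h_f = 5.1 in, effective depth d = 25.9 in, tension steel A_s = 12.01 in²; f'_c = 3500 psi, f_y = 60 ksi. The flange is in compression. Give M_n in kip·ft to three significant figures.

M_n ≈ 1380 kip·ft

Tension: T = A_s f_y = 12.01 × 60 = 720.6 kips.
Try a within the flange: a = T/(0.85 f'_c b_f) = 720.6/(0.85 × 3.5 × 42) = 5.767 in.
a = 5.767 > h_f = 5.1 in: the block extends into the web. Split into flange-overhang and web parts.
C_f = 0.85 f'_c (b_f − b_w) h_f = 0.85 × 3.5 × (42 − 15.4) × 5.1 = 403.6 kips.
Remaining web compression depth: a_w = (T − C_f)/(0.85 f'_c b_w) = (720.6 − 403.6)/(0.85 × 3.5 × 15.4) = 6.919 in.
M_n = C_f(d − h_f/2) + (T − C_f)(d − a_w/2) = 403.6 × (25.9 − 2.55) + 317 × (25.9 − 3.4595) = 9424.1 + 7113.6 = 16537.7 kip·in.
M_n = 16537.7/12 = 1378.14 kip·ft.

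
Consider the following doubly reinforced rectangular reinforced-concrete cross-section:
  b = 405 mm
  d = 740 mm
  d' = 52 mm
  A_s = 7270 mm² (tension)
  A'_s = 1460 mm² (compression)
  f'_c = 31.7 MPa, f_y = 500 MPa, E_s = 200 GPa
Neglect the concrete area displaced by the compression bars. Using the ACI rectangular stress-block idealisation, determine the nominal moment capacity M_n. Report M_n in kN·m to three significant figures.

M_n ≈ 2270 kN·m

Assume both tension and compression steel yield.
Net tension couple steel: A_s − A'_s = 5810 mm².
a = (A_s − A'_s) f_y / (0.85 f'_c b) = 2905000/(0.85 × 31.7 × 405) = 266.20 mm.
c = a/β₁ = 266.20/0.824 = 323.06 mm; ε'_s = 0.003(c − d')/c = 0.0025 ≥ f_y/E_s = 0.0025, so compression steel does yield.
M_n = (A_s − A'_s) f_y (d − a/2) + A'_s f_y (d − d') = [2905000 × (740 − 133.1) + 730000 × (740 − 52)] × 10⁻⁶ = 1763.04 + 502.24 = 2265.28 kN·m.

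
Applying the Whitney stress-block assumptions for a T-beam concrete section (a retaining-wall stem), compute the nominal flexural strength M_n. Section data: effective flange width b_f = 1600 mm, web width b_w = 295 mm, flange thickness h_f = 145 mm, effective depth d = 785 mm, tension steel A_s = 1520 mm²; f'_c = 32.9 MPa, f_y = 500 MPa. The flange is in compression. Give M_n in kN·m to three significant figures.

M_n ≈ 590 kN·m

Tension: T = A_s f_y = 1520 × 500 = 760000 N.
Try a within the flange: a = T/(0.85 f'_c b_f) = 760000/(0.85 × 32.9 × 1600) = 16.99 mm.
Since a = 16.99 ≤ h_f = 145 mm, the stress block lies entirely in the flange; analyse as a rectangular beam of width b_f.
M_n = T(d − a/2) = 760000 × (785 − 8.495) = 590.14 × 10⁶ N·mm.
M_n = 590.14 kN·m.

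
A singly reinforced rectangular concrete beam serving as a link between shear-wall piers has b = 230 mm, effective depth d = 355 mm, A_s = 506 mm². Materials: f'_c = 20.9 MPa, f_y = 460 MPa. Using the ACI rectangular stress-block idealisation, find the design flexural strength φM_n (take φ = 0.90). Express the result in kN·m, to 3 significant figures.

φM_n ≈ 68.4 kN·m

T = A_s f_y = 506 × 460 = 232760 N = 232.76 kN.
From C = T: a = T/(0.85 f'_c b) = 232760/(0.85 × 20.9 × 230) = 56.97 mm.
M_n = T(d − a/2) = 232.76 kN × (355 − 28.485) mm = 76.00 kN·m.
φM_n = 0.90 × 76.00 = 68.40 kN·m.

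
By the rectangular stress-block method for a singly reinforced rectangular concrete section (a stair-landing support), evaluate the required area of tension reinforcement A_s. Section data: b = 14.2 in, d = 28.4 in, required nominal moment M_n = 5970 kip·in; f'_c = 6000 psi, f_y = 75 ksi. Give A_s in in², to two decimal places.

A_s ≈ 2.96 in²

From M_n = 0.85 f'_c a b (d − a/2):
a = d − √(d² − 2M_n/(0.85 f'_c b)) = 28.4 − √(28.4² − 2 × 5970/(0.85 × 6 × 14.2)) = 3.068 in.
A_s = 0.85 f'_c a b / f_y = 0.85 × 6 × 3.068 × 14.2 / 75 = 2.962 in².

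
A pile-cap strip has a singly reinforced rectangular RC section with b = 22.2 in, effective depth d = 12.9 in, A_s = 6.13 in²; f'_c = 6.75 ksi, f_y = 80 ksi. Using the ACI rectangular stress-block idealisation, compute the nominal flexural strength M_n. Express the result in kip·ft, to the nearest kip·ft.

M_n ≈ 449 kip·ft

T = A_s f_y = 6.13 × 80 = 490.4 kips.
a = T/(0.85 f'_c b) = 490.4/(0.85 × 6.75 × 22.2) = 3.850 in.
M_n = T(d − a/2) = 490.4 × (12.9 − 1.925) = 5382.1 kip·in = 5382.1/12 = 448.51 kip·ft.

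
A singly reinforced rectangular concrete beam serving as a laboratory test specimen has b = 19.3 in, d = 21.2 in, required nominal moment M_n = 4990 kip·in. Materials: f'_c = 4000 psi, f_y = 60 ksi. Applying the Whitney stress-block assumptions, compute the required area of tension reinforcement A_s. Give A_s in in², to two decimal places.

From M_n = 0.85 f'_c a b (d − a/2):
a = d − √(d² − 2M_n/(0.85 f'_c b)) = 21.2 − √(21.2² − 2 × 4990/(0.85 × 4 × 19.3)) = 3.956 in.
A_s = 0.85 f'_c a b / f_y = 0.85 × 4 × 3.956 × 19.3 / 60 = 4.327 in².

A_s ≈ 4.33 in²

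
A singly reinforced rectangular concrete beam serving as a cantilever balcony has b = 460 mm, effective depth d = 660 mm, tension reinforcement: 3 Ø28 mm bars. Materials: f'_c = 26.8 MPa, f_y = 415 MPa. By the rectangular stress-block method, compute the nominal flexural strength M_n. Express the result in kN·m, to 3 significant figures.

A_s = 3 × 616 = 1848 mm².
T = A_s f_y = 1848 × 415 = 766920 N = 766.92 kN.
From C = T: a = T/(0.85 f'_c b) = 766920/(0.85 × 26.8 × 460) = 73.19 mm.
M_n = T(d − a/2) = 766.92 kN × (660 − 36.595) mm = 478.10 kN·m.

M_n ≈ 478 kN·m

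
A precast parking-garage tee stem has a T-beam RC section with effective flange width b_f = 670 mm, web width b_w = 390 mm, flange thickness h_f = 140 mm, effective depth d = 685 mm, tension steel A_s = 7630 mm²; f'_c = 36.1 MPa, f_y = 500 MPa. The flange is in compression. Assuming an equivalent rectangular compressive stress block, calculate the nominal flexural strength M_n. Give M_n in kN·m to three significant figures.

M_n ≈ 2240 kN·m

Tension: T = A_s f_y = 7630 × 500 = 3815000 N.
Try a within the flange: a = T/(0.85 f'_c b_f) = 3815000/(0.85 × 36.1 × 670) = 185.56 mm.
a = 185.56 > h_f = 140 mm: the block extends into the web. Split into flange-overhang and web parts.
C_f = 0.85 f'_c (b_f − b_w) h_f = 0.85 × 36.1 × (670 − 390) × 140 = 1202852 N.
Remaining web compression depth: a_w = (T − C_f)/(0.85 f'_c b_w) = (3815000 − 1202852)/(0.85 × 36.1 × 390) = 218.28 mm.
M_n = C_f(d − h_f/2) + (T − C_f)(d − a_w/2) = 1202852 × (685 − 70) + 2612148 × (685 − 109.14) = 739.75 + 1504.23 = 2243.98 × 10⁶ N·mm.
M_n = 2243.98 kN·m.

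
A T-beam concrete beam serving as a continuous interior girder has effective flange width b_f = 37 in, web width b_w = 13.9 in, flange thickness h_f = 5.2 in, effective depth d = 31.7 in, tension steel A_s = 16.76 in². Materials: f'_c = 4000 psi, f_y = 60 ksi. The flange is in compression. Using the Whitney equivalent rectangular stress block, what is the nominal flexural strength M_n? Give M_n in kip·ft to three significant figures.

Tension: T = A_s f_y = 16.76 × 60 = 1005.6 kips.
Try a within the flange: a = T/(0.85 f'_c b_f) = 1005.6/(0.85 × 4 × 37) = 7.994 in.
a = 7.994 > h_f = 5.2 in: the block extends into the web. Split into flange-overhang and web parts.
C_f = 0.85 f'_c (b_f − b_w) h_f = 0.85 × 4 × (37 − 13.9) × 5.2 = 408.4 kips.
Remaining web compression depth: a_w = (T − C_f)/(0.85 f'_c b_w) = (1005.6 − 408.4)/(0.85 × 4 × 13.9) = 12.636 in.
M_n = C_f(d − h_f/2) + (T − C_f)(d − a_w/2) = 408.4 × (31.7 − 2.6) + 597.2 × (31.7 − 6.318) = 11884.4 + 15158.1 = 27042.5 kip·in.
M_n = 27042.5/12 = 2253.54 kip·ft.

M_n ≈ 2250 kip·ft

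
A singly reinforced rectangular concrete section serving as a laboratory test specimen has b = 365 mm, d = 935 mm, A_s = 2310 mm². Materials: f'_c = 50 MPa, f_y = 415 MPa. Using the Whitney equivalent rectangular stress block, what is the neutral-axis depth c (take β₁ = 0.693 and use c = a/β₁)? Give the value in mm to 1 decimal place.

c ≈ 89.2 mm

T = A_s f_y = 2310 × 415 = 958650 N = 958.65 kN.
Setting C = 0.85 f'_c a b equal to T: a = 958650/(0.85 × 50 × 365) = 61.799 mm.
With β₁ = 0.693, c = a/β₁ = 61.799/0.693 = 89.2 mm.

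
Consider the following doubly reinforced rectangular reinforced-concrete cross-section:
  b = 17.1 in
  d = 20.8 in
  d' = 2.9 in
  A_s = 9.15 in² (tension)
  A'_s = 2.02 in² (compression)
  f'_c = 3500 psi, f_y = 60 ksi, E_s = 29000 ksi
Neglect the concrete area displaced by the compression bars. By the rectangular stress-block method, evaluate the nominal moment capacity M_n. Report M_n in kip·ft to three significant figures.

M_n ≈ 772 kip·ft

Assume both steels yield.
a = (A_s − A'_s) f_y/(0.85 f'_c b) = (9.15 − 2.02) × 60/(0.85 × 3.5 × 17.1) = 8.409 in.
c = a/β₁ = 8.409/0.85 = 9.893 in; ε'_s = 0.003(c − d')/c = 0.0021 ≥ ε_y = 0.0021, so the compression steel yields.
M_n = (A_s − A'_s) f_y (d − a/2) + A'_s f_y (d − d') = 427.8 × (20.8 − 4.2045) + 121.2 × (20.8 − 2.9) = 7099.6 + 2169.5 = 9269.1 kip·in = 9269.1/12 = 772.43 kip·ft.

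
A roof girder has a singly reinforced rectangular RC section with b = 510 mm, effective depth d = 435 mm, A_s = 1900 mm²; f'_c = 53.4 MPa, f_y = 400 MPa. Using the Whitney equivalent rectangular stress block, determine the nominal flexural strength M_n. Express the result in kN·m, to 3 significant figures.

T = A_s f_y = 1900 × 400 = 760000 N = 760 kN.
From C = T: a = T/(0.85 f'_c b) = 760000/(0.85 × 53.4 × 510) = 32.83 mm.
M_n = T(d − a/2) = 760 kN × (435 − 16.415) mm = 318.12 kN·m.

M_n ≈ 318 kN·m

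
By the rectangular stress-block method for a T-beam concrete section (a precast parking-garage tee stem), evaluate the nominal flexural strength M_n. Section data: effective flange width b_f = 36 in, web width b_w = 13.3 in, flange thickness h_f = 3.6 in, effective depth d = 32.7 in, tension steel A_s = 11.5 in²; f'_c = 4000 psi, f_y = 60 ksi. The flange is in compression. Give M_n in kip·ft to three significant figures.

Tension: T = A_s f_y = 11.5 × 60 = 690 kips.
Try a within the flange: a = T/(0.85 f'_c b_f) = 690/(0.85 × 4 × 36) = 5.637 in.
a = 5.637 > h_f = 3.6 in: the block extends into the web. Split into flange-overhang and web parts.
C_f = 0.85 f'_c (b_f − b_w) h_f = 0.85 × 4 × (36 − 13.3) × 3.6 = 277.8 kips.
Remaining web compression depth: a_w = (T − C_f)/(0.85 f'_c b_w) = (690 − 277.8)/(0.85 × 4 × 13.3) = 9.115 in.
M_n = C_f(d − h_f/2) + (T − C_f)(d − a_w/2) = 277.8 × (32.7 − 1.8) + 412.2 × (32.7 − 4.5575) = 8584.0 + 11600.3 = 20184.3 kip·in.
M_n = 20184.3/12 = 1682.03 kip·ft.

M_n ≈ 1680 kip·ft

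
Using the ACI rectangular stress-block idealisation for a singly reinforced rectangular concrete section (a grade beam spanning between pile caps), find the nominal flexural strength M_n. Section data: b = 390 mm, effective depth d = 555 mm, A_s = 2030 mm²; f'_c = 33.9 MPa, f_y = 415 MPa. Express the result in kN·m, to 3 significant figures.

T = A_s f_y = 2030 × 415 = 842450 N = 842.45 kN.
From C = T: a = T/(0.85 f'_c b) = 842450/(0.85 × 33.9 × 390) = 74.97 mm.
M_n = T(d − a/2) = 842.45 kN × (555 − 37.485) mm = 435.98 kN·m.

M_n ≈ 436 kN·m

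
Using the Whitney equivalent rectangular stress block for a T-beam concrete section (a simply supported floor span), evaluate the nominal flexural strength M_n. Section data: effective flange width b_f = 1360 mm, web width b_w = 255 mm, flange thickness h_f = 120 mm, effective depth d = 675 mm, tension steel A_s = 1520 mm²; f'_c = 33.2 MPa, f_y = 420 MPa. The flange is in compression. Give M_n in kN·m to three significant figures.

Tension: T = A_s f_y = 1520 × 420 = 638400 N.
Try a within the flange: a = T/(0.85 f'_c b_f) = 638400/(0.85 × 33.2 × 1360) = 16.63 mm.
Since a = 16.63 ≤ h_f = 120 mm, the stress block lies entirely in the flange; analyse as a rectangular beam of width b_f.
M_n = T(d − a/2) = 638400 × (675 − 8.315) = 425.61 × 10⁶ N·mm.
M_n = 425.61 kN·m.

M_n ≈ 426 kN·m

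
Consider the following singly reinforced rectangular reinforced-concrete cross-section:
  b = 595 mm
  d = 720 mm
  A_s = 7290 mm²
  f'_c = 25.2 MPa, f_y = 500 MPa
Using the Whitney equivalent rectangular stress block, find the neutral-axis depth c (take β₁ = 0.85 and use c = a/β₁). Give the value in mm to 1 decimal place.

c ≈ 336.5 mm

T = A_s f_y = 7290 × 500 = 3645000 N = 3645 kN.
Setting C = 0.85 f'_c a b equal to T: a = 3645000/(0.85 × 25.2 × 595) = 285.997 mm.
With β₁ = 0.85, c = a/β₁ = 285.997/0.85 = 336.5 mm.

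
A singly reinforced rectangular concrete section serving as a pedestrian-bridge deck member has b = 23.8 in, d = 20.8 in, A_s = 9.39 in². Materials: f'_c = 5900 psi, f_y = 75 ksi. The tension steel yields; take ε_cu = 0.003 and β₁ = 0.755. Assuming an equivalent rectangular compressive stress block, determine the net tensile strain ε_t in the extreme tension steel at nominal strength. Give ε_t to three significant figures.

ε_t ≈ 0.00498

a = A_s f_y/(0.85 f'_c b) = 5.900 in.
β₁ = 0.755, so c = a/β₁ = 5.900/0.755 = 7.815 in.
From the linear strain diagram with ε_cu = 0.003: ε_t = 0.003 (d − c)/c = 0.003 × (20.8 − 7.815)/7.815 = 0.00498.
ε_t is between 0.004 and 0.005 — transition zone.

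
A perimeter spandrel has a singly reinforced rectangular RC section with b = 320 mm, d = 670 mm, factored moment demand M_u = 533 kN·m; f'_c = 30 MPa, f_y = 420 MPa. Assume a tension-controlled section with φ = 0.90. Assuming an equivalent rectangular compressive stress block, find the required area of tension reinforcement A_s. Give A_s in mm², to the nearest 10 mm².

M_n = M_u/φ = 533/0.90 = 592.222 kN·m.
With M_n = 0.85 f'_c a b (d − a/2), solve the quadratic for a:
a = d − √(d² − 2M_n/(0.85 f'_c b)) = 670 − √(670² − 2 × 592.222×10⁶/(0.85 × 30 × 320)) = 118.87 mm.
A_s = 0.85 f'_c a b / f_y = 0.85 × 30 × 118.87 × 320 / 420 = 2309.5 mm².

A_s ≈ 2310 mm²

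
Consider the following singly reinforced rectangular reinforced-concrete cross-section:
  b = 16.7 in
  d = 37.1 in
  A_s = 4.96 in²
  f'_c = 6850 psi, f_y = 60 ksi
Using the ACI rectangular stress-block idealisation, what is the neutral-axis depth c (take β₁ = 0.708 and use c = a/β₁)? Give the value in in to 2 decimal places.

T = A_s f_y = 4.96 × 60 = 297.6 kips.
a = T/(0.85 f'_c b) = 297.6/(0.85 × 6.85 × 16.7) = 3.0606 in.
With β₁ = 0.708, c = a/β₁ = 3.0606/0.708 = 4.32 in.

c ≈ 4.32 in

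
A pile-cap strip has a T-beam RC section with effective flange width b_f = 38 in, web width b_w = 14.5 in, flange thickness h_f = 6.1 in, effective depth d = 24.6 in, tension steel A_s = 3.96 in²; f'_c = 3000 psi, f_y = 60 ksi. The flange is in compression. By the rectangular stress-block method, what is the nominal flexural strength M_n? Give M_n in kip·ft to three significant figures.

Tension: T = A_s f_y = 3.96 × 60 = 237.6 kips.
Try a within the flange: a = T/(0.85 f'_c b_f) = 237.6/(0.85 × 3 × 38) = 2.452 in.
Since a = 2.452 ≤ h_f = 6.1 in, the stress block lies entirely in the flange; analyse as a rectangular beam of width b_f.
M_n = T(d − a/2) = 237.6 × (24.6 − 1.226) = 5553.7 kip·in.
M_n = 5553.7/12 = 462.81 kip·ft.

M_n ≈ 463 kip·ft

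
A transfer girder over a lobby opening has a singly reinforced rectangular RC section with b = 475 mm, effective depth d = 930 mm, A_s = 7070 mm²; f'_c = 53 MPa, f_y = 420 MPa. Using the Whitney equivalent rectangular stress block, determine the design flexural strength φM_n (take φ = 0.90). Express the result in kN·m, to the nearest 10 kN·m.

T = A_s f_y = 7070 × 420 = 2969400 N = 2969.4 kN.
From C = T: a = T/(0.85 f'_c b) = 2969400/(0.85 × 53 × 475) = 138.77 mm.
M_n = T(d − a/2) = 2969.4 kN × (930 − 69.385) mm = 2555.51 kN·m.
φM_n = 0.90 × 2555.51 = 2299.96 kN·m.

φM_n ≈ 2300 kN·m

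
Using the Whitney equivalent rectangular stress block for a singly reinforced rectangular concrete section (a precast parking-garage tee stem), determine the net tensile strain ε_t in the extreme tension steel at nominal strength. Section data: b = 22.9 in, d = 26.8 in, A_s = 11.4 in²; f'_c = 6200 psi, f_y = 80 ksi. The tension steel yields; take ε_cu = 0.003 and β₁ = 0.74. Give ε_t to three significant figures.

ε_t ≈ 0.00487

a = A_s f_y/(0.85 f'_c b) = 7.557 in.
β₁ = 0.74, so c = a/β₁ = 7.557/0.74 = 10.212 in.
From the linear strain diagram with ε_cu = 0.003: ε_t = 0.003 (d − c)/c = 0.003 × (26.8 − 10.212)/10.212 = 0.00487.
ε_t is between 0.004 and 0.005 — transition zone.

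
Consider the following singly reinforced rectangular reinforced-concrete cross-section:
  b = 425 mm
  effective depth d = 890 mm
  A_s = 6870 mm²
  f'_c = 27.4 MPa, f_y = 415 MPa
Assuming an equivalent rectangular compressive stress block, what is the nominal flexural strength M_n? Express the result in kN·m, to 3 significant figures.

M_n ≈ 2130 kN·m

T = A_s f_y = 6870 × 415 = 2851050 N = 2851.05 kN.
From C = T: a = T/(0.85 f'_c b) = 2851050/(0.85 × 27.4 × 425) = 288.04 mm.
M_n = T(d − a/2) = 2851.05 kN × (890 − 144.02) mm = 2126.83 kN·m.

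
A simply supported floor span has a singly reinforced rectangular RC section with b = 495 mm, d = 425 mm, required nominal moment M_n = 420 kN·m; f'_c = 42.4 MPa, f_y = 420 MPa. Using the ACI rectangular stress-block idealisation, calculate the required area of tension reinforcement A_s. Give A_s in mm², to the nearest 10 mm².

A_s ≈ 2530 mm²

With M_n = 0.85 f'_c a b (d − a/2), solve the quadratic for a:
a = d − √(d² − 2M_n/(0.85 f'_c b)) = 425 − √(425² − 2 × 420×10⁶/(0.85 × 42.4 × 495)) = 59.57 mm.
A_s = 0.85 f'_c a b / f_y = 0.85 × 42.4 × 59.57 × 495 / 420 = 2530.3 mm².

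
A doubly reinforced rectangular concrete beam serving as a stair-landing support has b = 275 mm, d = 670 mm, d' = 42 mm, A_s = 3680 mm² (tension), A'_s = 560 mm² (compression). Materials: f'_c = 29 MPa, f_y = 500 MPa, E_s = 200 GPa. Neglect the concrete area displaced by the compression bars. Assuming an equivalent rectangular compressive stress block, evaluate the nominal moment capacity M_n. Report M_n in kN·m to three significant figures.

Assume both tension and compression steel yield.
Net tension couple steel: A_s − A'_s = 3120 mm².
a = (A_s − A'_s) f_y / (0.85 f'_c b) = 1560000/(0.85 × 29 × 275) = 230.13 mm.
c = a/β₁ = 230.13/0.843 = 272.99 mm; ε'_s = 0.003(c − d')/c = 0.0025 ≥ f_y/E_s = 0.0025, so compression steel does yield.
M_n = (A_s − A'_s) f_y (d − a/2) + A'_s f_y (d − d') = [1560000 × (670 − 115.065) + 280000 × (670 − 42)] × 10⁻⁶ = 865.70 + 175.84 = 1041.54 kN·m.

M_n ≈ 1040 kN·m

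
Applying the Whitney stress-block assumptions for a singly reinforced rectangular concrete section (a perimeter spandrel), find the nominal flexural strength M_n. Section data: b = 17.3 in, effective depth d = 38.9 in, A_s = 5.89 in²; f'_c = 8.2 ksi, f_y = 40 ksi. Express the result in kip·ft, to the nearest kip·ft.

M_n ≈ 745 kip·ft

T = A_s f_y = 5.89 × 40 = 235.6 kips.
a = T/(0.85 f'_c b) = 235.6/(0.85 × 8.2 × 17.3) = 1.954 in.
M_n = T(d − a/2) = 235.6 × (38.9 − 0.977) = 8934.7 kip·in = 8934.7/12 = 744.56 kip·ft.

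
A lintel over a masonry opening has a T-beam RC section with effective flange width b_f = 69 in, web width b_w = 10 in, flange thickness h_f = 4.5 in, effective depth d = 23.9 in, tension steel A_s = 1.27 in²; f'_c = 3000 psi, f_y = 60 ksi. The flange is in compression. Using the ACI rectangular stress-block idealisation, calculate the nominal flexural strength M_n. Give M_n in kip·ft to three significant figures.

Tension: T = A_s f_y = 1.27 × 60 = 76.2 kips.
Try a within the flange: a = T/(0.85 f'_c b_f) = 76.2/(0.85 × 3 × 69) = 0.433 in.
Since a = 0.433 ≤ h_f = 4.5 in, the stress block lies entirely in the flange; analyse as a rectangular beam of width b_f.
M_n = T(d − a/2) = 76.2 × (23.9 − 0.2165) = 1804.7 kip·in.
M_n = 1804.7/12 = 150.39 kip·ft.

M_n ≈ 150 kip·ft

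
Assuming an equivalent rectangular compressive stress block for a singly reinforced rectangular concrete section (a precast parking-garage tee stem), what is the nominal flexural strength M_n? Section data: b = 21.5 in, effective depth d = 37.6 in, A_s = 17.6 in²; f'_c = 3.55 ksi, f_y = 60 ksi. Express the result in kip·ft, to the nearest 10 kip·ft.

T = A_s f_y = 17.6 × 60 = 1056 kips.
a = T/(0.85 f'_c b) = 1056/(0.85 × 3.55 × 21.5) = 16.277 in.
M_n = T(d − a/2) = 1056 × (37.6 − 8.1385) = 31111.3 kip·in = 31111.3/12 = 2592.61 kip·ft.

M_n ≈ 2590 kip·ft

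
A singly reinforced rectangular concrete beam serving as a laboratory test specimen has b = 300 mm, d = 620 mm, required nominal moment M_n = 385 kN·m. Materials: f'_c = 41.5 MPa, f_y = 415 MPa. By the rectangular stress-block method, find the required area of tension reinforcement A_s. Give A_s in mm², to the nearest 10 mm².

With M_n = 0.85 f'_c a b (d − a/2), solve the quadratic for a:
a = d − √(d² − 2M_n/(0.85 f'_c b)) = 620 − √(620² − 2 × 385×10⁶/(0.85 × 41.5 × 300)) = 61.75 mm.
A_s = 0.85 f'_c a b / f_y = 0.85 × 41.5 × 61.75 × 300 / 415 = 1574.6 mm².

A_s ≈ 1570 mm²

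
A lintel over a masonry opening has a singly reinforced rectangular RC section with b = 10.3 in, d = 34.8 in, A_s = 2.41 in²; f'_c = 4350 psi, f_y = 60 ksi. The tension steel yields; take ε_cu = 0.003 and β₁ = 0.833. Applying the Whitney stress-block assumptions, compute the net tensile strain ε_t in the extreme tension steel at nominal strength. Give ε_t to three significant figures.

a = A_s f_y/(0.85 f'_c b) = 3.797 in.
β₁ = 0.833, so c = a/β₁ = 3.797/0.833 = 4.558 in.
From the linear strain diagram with ε_cu = 0.003: ε_t = 0.003 (d − c)/c = 0.003 × (34.8 − 4.558)/4.558 = 0.0199.
Since ε_t ≥ 0.005, the section is tension-controlled.

ε_t ≈ 0.0199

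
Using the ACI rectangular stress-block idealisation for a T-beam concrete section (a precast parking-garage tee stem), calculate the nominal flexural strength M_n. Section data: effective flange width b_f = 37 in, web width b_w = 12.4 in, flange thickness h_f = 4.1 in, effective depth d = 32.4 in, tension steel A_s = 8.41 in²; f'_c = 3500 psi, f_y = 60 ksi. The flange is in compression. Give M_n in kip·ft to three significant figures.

M_n ≈ 1260 kip·ft

Tension: T = A_s f_y = 8.41 × 60 = 504.6 kips.
Try a within the flange: a = T/(0.85 f'_c b_f) = 504.6/(0.85 × 3.5 × 37) = 4.584 in.
a = 4.584 > h_f = 4.1 in: the block extends into the web. Split into flange-overhang and web parts.
C_f = 0.85 f'_c (b_f − b_w) h_f = 0.85 × 3.5 × (37 − 12.4) × 4.1 = 300.1 kips.
Remaining web compression depth: a_w = (T − C_f)/(0.85 f'_c b_w) = (504.6 − 300.1)/(0.85 × 3.5 × 12.4) = 5.544 in.
M_n = C_f(d − h_f/2) + (T − C_f)(d − a_w/2) = 300.1 × (32.4 − 2.05) + 204.5 × (32.4 − 2.772) = 9108.0 + 6058.9 = 15166.9 kip·in.
M_n = 15166.9/12 = 1263.91 kip·ft.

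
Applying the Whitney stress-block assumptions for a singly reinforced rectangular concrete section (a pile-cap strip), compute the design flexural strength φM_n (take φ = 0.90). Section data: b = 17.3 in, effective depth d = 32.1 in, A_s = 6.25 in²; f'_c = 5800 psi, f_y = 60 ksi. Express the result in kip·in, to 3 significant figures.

T = A_s f_y = 6.25 × 60 = 375 kips.
a = T/(0.85 f'_c b) = 375/(0.85 × 5.8 × 17.3) = 4.397 in.
M_n = T(d − a/2) = 375 × (32.1 − 2.1985) = 11213.1 kip·in.
φM_n = 0.90 × 11213.1 = 10091.8 kip·in.

φM_n ≈ 10100 kip·in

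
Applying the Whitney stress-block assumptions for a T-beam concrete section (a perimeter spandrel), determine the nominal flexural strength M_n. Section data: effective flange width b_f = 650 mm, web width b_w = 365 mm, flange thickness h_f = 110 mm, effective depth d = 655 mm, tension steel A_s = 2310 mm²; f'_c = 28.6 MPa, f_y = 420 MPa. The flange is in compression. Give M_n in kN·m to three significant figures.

Tension: T = A_s f_y = 2310 × 420 = 970200 N.
Try a within the flange: a = T/(0.85 f'_c b_f) = 970200/(0.85 × 28.6 × 650) = 61.40 mm.
Since a = 61.40 ≤ h_f = 110 mm, the stress block lies entirely in the flange; analyse as a rectangular beam of width b_f.
M_n = T(d − a/2) = 970200 × (655 − 30.7) = 605.70 × 10⁶ N·mm.
M_n = 605.70 kN·m.

M_n ≈ 606 kN·m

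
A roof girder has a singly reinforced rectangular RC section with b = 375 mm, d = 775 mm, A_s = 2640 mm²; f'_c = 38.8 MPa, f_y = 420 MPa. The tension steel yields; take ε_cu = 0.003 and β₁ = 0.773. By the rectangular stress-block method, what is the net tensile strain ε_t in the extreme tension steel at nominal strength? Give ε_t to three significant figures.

ε_t ≈ 0.0170

a = A_s f_y/(0.85 f'_c b) = 89.65 mm.
β₁ = 0.773, so c = a/β₁ = 89.65/0.773 = 115.98 mm.
From the linear strain diagram with ε_cu = 0.003: ε_t = 0.003 (d − c)/c = 0.003 × (775 − 115.98)/115.98 = 0.0170.
Since ε_t ≥ 0.005, the section is tension-controlled.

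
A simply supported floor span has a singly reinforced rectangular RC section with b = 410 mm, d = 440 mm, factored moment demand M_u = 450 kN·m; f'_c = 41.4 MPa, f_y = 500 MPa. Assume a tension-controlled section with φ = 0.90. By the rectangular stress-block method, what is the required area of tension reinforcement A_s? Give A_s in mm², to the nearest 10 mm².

A_s ≈ 2520 mm²

M_n = M_u/φ = 450/0.90 = 500 kN·m.
With M_n = 0.85 f'_c a b (d − a/2), solve the quadratic for a:
a = d − √(d² − 2M_n/(0.85 f'_c b)) = 440 − √(440² − 2 × 500×10⁶/(0.85 × 41.4 × 410)) = 87.45 mm.
A_s = 0.85 f'_c a b / f_y = 0.85 × 41.4 × 87.45 × 410 / 500 = 2523.4 mm².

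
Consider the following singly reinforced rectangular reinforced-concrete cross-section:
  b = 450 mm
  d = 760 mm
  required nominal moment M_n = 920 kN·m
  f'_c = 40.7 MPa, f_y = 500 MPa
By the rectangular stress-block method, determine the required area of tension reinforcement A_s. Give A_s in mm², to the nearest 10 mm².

A_s ≈ 2560 mm²

With M_n = 0.85 f'_c a b (d − a/2), solve the quadratic for a:
a = d − √(d² − 2M_n/(0.85 f'_c b)) = 760 − √(760² − 2 × 920×10⁶/(0.85 × 40.7 × 450)) = 82.20 mm.
A_s = 0.85 f'_c a b / f_y = 0.85 × 40.7 × 82.20 × 450 / 500 = 2559.3 mm².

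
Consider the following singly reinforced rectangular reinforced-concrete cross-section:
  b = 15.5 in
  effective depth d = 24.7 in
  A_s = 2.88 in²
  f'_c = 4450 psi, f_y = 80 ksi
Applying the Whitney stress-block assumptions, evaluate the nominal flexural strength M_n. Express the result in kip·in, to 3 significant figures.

M_n ≈ 5240 kip·in

T = A_s f_y = 2.88 × 80 = 230.4 kips.
a = T/(0.85 f'_c b) = 230.4/(0.85 × 4.45 × 15.5) = 3.930 in.
M_n = T(d − a/2) = 230.4 × (24.7 − 1.965) = 5238.1 kip·in.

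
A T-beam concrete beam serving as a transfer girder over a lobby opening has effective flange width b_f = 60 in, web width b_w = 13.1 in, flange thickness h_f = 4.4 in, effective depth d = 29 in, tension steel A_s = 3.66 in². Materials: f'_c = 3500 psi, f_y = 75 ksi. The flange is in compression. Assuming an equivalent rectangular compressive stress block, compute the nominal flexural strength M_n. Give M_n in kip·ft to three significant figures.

Tension: T = A_s f_y = 3.66 × 75 = 274.5 kips.
Try a within the flange: a = T/(0.85 f'_c b_f) = 274.5/(0.85 × 3.5 × 60) = 1.538 in.
Since a = 1.538 ≤ h_f = 4.4 in, the stress block lies entirely in the flange; analyse as a rectangular beam of width b_f.
M_n = T(d − a/2) = 274.5 × (29 − 0.769) = 7749.4 kip·in.
M_n = 7749.4/12 = 645.78 kip·ft.

M_n ≈ 646 kip·ft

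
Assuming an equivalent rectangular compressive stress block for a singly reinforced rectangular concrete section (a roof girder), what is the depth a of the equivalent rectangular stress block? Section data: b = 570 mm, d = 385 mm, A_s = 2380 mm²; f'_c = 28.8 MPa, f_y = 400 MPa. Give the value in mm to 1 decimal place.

a ≈ 68.2 mm

T = A_s f_y = 2380 × 400 = 952000 N = 952 kN.
Setting C = 0.85 f'_c a b equal to T: a = 952000/(0.85 × 28.8 × 570) = 68.2 mm.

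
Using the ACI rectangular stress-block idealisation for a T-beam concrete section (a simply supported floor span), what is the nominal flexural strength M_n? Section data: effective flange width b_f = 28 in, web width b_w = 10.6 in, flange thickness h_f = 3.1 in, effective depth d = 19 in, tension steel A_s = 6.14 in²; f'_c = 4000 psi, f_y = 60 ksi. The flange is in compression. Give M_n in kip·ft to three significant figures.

M_n ≈ 520 kip·ft

Tension: T = A_s f_y = 6.14 × 60 = 368.4 kips.
Try a within the flange: a = T/(0.85 f'_c b_f) = 368.4/(0.85 × 4 × 28) = 3.870 in.
a = 3.870 > h_f = 3.1 in: the block extends into the web. Split into flange-overhang and web parts.
C_f = 0.85 f'_c (b_f − b_w) h_f = 0.85 × 4 × (28 − 10.6) × 3.1 = 183.4 kips.
Remaining web compression depth: a_w = (T − C_f)/(0.85 f'_c b_w) = (368.4 − 183.4)/(0.85 × 4 × 10.6) = 5.133 in.
M_n = C_f(d − h_f/2) + (T − C_f)(d − a_w/2) = 183.4 × (19 − 1.55) + 185 × (19 − 2.5665) = 3200.3 + 3040.2 = 6240.5 kip·in.
M_n = 6240.5/12 = 520.04 kip·ft.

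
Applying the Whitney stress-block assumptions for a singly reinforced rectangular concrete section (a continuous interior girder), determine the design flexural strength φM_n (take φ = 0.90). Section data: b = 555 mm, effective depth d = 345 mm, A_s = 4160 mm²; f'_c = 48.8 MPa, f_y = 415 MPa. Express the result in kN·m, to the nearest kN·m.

T = A_s f_y = 4160 × 415 = 1726400 N = 1726.4 kN.
From C = T: a = T/(0.85 f'_c b) = 1726400/(0.85 × 48.8 × 555) = 74.99 mm.
M_n = T(d − a/2) = 1726.4 kN × (345 − 37.495) mm = 530.88 kN·m.
φM_n = 0.90 × 530.88 = 477.79 kN·m.

φM_n ≈ 478 kN·m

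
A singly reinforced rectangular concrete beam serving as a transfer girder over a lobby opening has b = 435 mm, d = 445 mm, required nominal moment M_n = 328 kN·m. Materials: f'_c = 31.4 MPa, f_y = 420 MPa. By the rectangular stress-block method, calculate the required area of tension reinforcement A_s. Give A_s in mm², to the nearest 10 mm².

With M_n = 0.85 f'_c a b (d − a/2), solve the quadratic for a:
a = d − √(d² − 2M_n/(0.85 f'_c b)) = 445 − √(445² − 2 × 328×10⁶/(0.85 × 31.4 × 435)) = 68.80 mm.
A_s = 0.85 f'_c a b / f_y = 0.85 × 31.4 × 68.80 × 435 / 420 = 1901.9 mm².

A_s ≈ 1900 mm²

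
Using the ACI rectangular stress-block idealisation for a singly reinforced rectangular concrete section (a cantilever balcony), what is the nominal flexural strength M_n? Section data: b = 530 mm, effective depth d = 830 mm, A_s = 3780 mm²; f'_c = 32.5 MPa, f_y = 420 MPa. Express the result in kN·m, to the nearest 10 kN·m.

T = A_s f_y = 3780 × 420 = 1587600 N = 1587.6 kN.
From C = T: a = T/(0.85 f'_c b) = 1587600/(0.85 × 32.5 × 530) = 108.43 mm.
M_n = T(d − a/2) = 1587.6 kN × (830 − 54.215) mm = 1231.64 kN·m.

M_n ≈ 1230 kN·m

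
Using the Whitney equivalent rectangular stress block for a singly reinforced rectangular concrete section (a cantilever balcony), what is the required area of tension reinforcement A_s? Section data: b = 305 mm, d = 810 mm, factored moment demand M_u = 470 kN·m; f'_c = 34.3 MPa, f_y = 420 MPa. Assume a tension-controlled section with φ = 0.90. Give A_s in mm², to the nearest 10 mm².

M_n = M_u/φ = 470/0.90 = 522.222 kN·m.
With M_n = 0.85 f'_c a b (d − a/2), solve the quadratic for a:
a = d − √(d² − 2M_n/(0.85 f'_c b)) = 810 − √(810² − 2 × 522.222×10⁶/(0.85 × 34.3 × 305)) = 76.08 mm.
A_s = 0.85 f'_c a b / f_y = 0.85 × 34.3 × 76.08 × 305 / 420 = 1610.8 mm².

A_s ≈ 1610 mm²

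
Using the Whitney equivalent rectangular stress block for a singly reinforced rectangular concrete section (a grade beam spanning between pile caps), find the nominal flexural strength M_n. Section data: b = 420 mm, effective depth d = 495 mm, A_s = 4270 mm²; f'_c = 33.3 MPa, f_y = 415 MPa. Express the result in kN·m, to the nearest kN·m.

T = A_s f_y = 4270 × 415 = 1772050 N = 1772.05 kN.
From C = T: a = T/(0.85 f'_c b) = 1772050/(0.85 × 33.3 × 420) = 149.06 mm.
M_n = T(d − a/2) = 1772.05 kN × (495 − 74.53) mm = 745.09 kN·m.

M_n ≈ 745 kN·m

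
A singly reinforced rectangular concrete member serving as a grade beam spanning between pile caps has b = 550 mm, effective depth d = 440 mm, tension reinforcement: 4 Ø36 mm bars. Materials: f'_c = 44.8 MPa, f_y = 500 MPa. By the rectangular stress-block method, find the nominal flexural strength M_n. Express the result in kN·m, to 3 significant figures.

A_s = 4 × 1018 = 4072 mm².
T = A_s f_y = 4072 × 500 = 2036000 N = 2036 kN.
From C = T: a = T/(0.85 f'_c b) = 2036000/(0.85 × 44.8 × 550) = 97.21 mm.
M_n = T(d − a/2) = 2036 kN × (440 − 48.605) mm = 796.88 kN·m.

M_n ≈ 797 kN·m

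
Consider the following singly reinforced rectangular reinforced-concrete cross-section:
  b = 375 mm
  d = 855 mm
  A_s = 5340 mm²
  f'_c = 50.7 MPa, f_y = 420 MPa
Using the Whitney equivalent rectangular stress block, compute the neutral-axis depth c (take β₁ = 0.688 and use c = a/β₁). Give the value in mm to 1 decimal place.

T = A_s f_y = 5340 × 420 = 2242800 N = 2242.8 kN.
Setting C = 0.85 f'_c a b equal to T: a = 2242800/(0.85 × 50.7 × 375) = 138.782 mm.
With β₁ = 0.688, c = a/β₁ = 138.782/0.688 = 201.7 mm.

c ≈ 201.7 mm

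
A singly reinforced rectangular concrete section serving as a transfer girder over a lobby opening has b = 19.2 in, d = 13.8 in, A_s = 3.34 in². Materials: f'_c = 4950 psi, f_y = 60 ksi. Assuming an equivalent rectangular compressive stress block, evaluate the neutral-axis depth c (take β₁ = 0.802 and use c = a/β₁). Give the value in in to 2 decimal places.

c ≈ 3.09 in

T = A_s f_y = 3.34 × 60 = 200.4 kips.
a = T/(0.85 f'_c b) = 200.4/(0.85 × 4.95 × 19.2) = 2.4807 in.
With β₁ = 0.802, c = a/β₁ = 2.4807/0.802 = 3.09 in.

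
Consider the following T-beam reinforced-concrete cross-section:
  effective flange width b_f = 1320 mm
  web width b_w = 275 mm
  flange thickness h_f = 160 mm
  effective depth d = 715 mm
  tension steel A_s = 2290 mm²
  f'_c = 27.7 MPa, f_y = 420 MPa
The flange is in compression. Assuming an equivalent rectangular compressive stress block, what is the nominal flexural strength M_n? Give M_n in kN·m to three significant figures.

M_n ≈ 673 kN·m

Tension: T = A_s f_y = 2290 × 420 = 961800 N.
Try a within the flange: a = T/(0.85 f'_c b_f) = 961800/(0.85 × 27.7 × 1320) = 30.95 mm.
Since a = 30.95 ≤ h_f = 160 mm, the stress block lies entirely in the flange; analyse as a rectangular beam of width b_f.
M_n = T(d − a/2) = 961800 × (715 − 15.475) = 672.80 × 10⁶ N·mm.
M_n = 672.80 kN·m.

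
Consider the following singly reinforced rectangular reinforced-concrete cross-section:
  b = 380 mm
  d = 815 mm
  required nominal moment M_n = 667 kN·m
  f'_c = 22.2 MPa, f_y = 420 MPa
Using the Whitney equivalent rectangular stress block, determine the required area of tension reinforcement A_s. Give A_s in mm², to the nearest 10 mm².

With M_n = 0.85 f'_c a b (d − a/2), solve the quadratic for a:
a = d − √(d² − 2M_n/(0.85 f'_c b)) = 815 − √(815² − 2 × 667×10⁶/(0.85 × 22.2 × 380)) = 123.49 mm.
A_s = 0.85 f'_c a b / f_y = 0.85 × 22.2 × 123.49 × 380 / 420 = 2108.3 mm².

A_s ≈ 2110 mm²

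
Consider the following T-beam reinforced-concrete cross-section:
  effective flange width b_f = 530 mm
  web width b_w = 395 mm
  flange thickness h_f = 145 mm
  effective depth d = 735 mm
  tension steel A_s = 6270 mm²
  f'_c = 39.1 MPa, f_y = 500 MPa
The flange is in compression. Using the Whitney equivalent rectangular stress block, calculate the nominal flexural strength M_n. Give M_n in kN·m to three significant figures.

Tension: T = A_s f_y = 6270 × 500 = 3135000 N.
Try a within the flange: a = T/(0.85 f'_c b_f) = 3135000/(0.85 × 39.1 × 530) = 177.98 mm.
a = 177.98 > h_f = 145 mm: the block extends into the web. Split into flange-overhang and web parts.
C_f = 0.85 f'_c (b_f − b_w) h_f = 0.85 × 39.1 × (530 − 395) × 145 = 650575 N.
Remaining web compression depth: a_w = (T − C_f)/(0.85 f'_c b_w) = (3135000 − 650575)/(0.85 × 39.1 × 395) = 189.25 mm.
M_n = C_f(d − h_f/2) + (T − C_f)(d − a_w/2) = 650575 × (735 − 72.5) + 2484425 × (735 − 94.625) = 431.01 + 1590.96 = 2021.97 × 10⁶ N·mm.
M_n = 2021.97 kN·m.

M_n ≈ 2020 kN·m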